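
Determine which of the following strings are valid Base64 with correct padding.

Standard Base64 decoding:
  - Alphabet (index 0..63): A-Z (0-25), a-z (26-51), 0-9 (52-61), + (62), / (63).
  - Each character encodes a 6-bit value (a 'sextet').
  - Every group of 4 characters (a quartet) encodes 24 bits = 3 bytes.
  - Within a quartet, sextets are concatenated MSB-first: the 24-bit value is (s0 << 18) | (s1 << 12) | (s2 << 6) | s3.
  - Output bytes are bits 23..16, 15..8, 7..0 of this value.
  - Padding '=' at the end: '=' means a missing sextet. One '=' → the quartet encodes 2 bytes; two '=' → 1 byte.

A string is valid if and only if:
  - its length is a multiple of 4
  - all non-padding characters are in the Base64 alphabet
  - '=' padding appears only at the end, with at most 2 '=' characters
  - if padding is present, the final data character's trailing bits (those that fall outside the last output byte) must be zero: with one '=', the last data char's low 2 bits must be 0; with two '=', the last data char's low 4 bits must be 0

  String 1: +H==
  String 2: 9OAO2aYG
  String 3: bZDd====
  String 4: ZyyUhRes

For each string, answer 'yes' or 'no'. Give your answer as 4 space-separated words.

String 1: '+H==' → invalid (bad trailing bits)
String 2: '9OAO2aYG' → valid
String 3: 'bZDd====' → invalid (4 pad chars (max 2))
String 4: 'ZyyUhRes' → valid

Answer: no yes no yes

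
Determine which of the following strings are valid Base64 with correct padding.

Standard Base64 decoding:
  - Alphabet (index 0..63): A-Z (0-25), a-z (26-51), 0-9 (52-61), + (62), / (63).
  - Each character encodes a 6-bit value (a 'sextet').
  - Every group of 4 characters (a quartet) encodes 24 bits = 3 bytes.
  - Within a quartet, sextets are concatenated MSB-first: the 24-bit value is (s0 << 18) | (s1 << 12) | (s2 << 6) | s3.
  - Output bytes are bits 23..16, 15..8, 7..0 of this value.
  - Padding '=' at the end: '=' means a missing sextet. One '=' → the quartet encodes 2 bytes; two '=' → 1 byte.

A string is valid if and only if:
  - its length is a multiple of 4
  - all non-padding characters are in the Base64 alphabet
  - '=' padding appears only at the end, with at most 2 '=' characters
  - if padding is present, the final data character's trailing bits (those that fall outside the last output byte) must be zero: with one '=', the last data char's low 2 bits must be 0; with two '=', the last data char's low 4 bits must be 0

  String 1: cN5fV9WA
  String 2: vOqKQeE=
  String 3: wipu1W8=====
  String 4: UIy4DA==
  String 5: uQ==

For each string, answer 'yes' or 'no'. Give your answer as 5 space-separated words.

Answer: yes yes no yes yes

Derivation:
String 1: 'cN5fV9WA' → valid
String 2: 'vOqKQeE=' → valid
String 3: 'wipu1W8=====' → invalid (5 pad chars (max 2))
String 4: 'UIy4DA==' → valid
String 5: 'uQ==' → valid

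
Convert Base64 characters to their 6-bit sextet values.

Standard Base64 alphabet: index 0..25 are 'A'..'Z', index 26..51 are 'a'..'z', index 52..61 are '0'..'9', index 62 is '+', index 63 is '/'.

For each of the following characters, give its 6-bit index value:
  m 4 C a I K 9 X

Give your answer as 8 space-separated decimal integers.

Answer: 38 56 2 26 8 10 61 23

Derivation:
'm': a..z range, 26 + ord('m') − ord('a') = 38
'4': 0..9 range, 52 + ord('4') − ord('0') = 56
'C': A..Z range, ord('C') − ord('A') = 2
'a': a..z range, 26 + ord('a') − ord('a') = 26
'I': A..Z range, ord('I') − ord('A') = 8
'K': A..Z range, ord('K') − ord('A') = 10
'9': 0..9 range, 52 + ord('9') − ord('0') = 61
'X': A..Z range, ord('X') − ord('A') = 23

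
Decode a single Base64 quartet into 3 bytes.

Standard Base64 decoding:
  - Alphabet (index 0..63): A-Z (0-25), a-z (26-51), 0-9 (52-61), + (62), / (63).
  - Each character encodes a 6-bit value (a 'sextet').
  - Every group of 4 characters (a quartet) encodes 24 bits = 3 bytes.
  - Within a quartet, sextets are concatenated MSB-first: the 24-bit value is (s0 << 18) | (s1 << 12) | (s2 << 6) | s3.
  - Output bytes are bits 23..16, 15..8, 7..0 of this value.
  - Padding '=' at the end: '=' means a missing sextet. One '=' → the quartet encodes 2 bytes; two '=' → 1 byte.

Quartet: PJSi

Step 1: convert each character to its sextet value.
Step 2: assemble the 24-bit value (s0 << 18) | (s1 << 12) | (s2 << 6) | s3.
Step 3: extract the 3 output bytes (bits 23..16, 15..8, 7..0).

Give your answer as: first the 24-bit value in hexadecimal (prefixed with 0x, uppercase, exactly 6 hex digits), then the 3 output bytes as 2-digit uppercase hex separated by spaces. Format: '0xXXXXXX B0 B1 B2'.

Answer: 0x3C94A2 3C 94 A2

Derivation:
Sextets: P=15, J=9, S=18, i=34
24-bit: (15<<18) | (9<<12) | (18<<6) | 34
      = 0x3C0000 | 0x009000 | 0x000480 | 0x000022
      = 0x3C94A2
Bytes: (v>>16)&0xFF=3C, (v>>8)&0xFF=94, v&0xFF=A2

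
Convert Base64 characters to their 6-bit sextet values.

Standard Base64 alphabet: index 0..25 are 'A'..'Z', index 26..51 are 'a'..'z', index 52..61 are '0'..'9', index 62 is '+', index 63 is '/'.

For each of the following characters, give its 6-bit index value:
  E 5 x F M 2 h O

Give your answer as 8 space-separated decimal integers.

Answer: 4 57 49 5 12 54 33 14

Derivation:
'E': A..Z range, ord('E') − ord('A') = 4
'5': 0..9 range, 52 + ord('5') − ord('0') = 57
'x': a..z range, 26 + ord('x') − ord('a') = 49
'F': A..Z range, ord('F') − ord('A') = 5
'M': A..Z range, ord('M') − ord('A') = 12
'2': 0..9 range, 52 + ord('2') − ord('0') = 54
'h': a..z range, 26 + ord('h') − ord('a') = 33
'O': A..Z range, ord('O') − ord('A') = 14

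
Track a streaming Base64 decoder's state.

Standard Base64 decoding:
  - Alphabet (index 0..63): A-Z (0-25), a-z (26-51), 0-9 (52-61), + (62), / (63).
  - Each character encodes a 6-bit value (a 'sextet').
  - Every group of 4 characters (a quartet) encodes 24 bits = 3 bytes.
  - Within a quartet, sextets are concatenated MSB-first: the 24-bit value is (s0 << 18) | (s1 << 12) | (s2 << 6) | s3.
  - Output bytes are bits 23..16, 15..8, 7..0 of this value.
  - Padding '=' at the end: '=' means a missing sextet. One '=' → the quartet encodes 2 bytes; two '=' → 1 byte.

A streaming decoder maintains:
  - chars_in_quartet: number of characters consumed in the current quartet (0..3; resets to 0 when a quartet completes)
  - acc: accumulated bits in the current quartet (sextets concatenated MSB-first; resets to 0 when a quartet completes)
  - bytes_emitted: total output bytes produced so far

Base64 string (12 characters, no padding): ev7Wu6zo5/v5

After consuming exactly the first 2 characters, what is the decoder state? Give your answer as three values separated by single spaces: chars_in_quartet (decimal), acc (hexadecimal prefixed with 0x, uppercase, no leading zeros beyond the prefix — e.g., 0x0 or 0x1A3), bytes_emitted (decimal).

Answer: 2 0x7AF 0

Derivation:
After char 0 ('e'=30): chars_in_quartet=1 acc=0x1E bytes_emitted=0
After char 1 ('v'=47): chars_in_quartet=2 acc=0x7AF bytes_emitted=0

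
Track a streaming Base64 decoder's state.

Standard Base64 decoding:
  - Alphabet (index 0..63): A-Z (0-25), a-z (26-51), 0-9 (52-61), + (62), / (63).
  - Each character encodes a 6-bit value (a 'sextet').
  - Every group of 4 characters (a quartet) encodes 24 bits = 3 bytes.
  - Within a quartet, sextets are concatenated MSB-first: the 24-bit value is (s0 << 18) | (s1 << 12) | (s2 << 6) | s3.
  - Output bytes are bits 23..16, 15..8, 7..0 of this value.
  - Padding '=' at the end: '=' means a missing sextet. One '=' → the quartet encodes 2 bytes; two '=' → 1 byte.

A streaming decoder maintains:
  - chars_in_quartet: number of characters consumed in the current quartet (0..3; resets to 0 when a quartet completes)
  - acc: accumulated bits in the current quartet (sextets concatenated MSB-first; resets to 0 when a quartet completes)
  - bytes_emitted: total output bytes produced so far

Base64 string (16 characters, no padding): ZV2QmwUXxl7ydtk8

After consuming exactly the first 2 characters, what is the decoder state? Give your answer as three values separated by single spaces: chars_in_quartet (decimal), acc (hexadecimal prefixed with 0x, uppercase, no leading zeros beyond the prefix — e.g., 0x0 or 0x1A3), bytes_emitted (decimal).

Answer: 2 0x655 0

Derivation:
After char 0 ('Z'=25): chars_in_quartet=1 acc=0x19 bytes_emitted=0
After char 1 ('V'=21): chars_in_quartet=2 acc=0x655 bytes_emitted=0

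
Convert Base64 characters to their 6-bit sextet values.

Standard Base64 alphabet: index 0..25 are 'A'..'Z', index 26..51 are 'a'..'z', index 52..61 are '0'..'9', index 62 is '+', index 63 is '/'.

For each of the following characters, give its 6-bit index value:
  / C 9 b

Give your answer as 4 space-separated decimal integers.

'/': index 63
'C': A..Z range, ord('C') − ord('A') = 2
'9': 0..9 range, 52 + ord('9') − ord('0') = 61
'b': a..z range, 26 + ord('b') − ord('a') = 27

Answer: 63 2 61 27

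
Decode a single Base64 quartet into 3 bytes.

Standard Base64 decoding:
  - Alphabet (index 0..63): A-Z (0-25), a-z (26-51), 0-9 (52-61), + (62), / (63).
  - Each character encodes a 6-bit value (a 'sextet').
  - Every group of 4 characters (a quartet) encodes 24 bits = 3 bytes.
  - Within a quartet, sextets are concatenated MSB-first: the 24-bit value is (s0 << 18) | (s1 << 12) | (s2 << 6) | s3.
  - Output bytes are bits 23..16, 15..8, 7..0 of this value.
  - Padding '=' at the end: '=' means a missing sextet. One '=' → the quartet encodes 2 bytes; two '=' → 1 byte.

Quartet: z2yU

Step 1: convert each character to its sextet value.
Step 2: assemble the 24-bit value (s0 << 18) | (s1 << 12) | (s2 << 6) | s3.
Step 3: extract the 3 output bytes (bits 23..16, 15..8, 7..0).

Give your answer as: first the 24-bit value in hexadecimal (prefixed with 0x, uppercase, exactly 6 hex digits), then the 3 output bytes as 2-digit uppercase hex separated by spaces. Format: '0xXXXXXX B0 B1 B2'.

Answer: 0xCF6C94 CF 6C 94

Derivation:
Sextets: z=51, 2=54, y=50, U=20
24-bit: (51<<18) | (54<<12) | (50<<6) | 20
      = 0xCC0000 | 0x036000 | 0x000C80 | 0x000014
      = 0xCF6C94
Bytes: (v>>16)&0xFF=CF, (v>>8)&0xFF=6C, v&0xFF=94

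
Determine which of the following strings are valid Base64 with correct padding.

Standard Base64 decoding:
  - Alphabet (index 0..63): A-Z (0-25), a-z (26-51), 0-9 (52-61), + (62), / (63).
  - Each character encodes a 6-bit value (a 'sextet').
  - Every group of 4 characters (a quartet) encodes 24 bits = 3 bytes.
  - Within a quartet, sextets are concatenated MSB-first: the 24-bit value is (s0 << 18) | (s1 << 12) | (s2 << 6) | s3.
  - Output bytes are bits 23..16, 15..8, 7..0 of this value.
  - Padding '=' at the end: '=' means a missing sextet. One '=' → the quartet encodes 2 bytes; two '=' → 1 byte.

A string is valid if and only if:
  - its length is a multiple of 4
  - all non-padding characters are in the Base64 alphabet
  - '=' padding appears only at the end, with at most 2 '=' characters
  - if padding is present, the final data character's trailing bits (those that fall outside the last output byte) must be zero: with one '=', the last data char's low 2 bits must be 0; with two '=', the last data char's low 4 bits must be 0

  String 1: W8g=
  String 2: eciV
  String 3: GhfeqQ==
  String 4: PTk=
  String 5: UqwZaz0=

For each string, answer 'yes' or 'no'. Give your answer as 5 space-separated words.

Answer: yes yes yes yes yes

Derivation:
String 1: 'W8g=' → valid
String 2: 'eciV' → valid
String 3: 'GhfeqQ==' → valid
String 4: 'PTk=' → valid
String 5: 'UqwZaz0=' → valid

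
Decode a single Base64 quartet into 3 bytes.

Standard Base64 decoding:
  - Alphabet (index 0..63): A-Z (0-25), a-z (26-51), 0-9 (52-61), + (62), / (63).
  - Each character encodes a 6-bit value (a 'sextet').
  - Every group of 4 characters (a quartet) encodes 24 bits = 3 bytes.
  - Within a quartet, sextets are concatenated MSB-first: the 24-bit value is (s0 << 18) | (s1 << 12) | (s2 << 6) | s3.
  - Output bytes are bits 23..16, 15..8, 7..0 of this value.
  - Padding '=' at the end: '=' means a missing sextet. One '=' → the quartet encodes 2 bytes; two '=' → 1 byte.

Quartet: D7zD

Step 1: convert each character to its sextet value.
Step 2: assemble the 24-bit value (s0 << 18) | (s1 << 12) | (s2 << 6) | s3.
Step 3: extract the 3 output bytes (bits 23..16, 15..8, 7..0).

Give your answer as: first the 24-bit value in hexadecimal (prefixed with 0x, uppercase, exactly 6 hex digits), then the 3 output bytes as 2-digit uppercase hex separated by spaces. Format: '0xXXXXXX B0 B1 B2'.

Sextets: D=3, 7=59, z=51, D=3
24-bit: (3<<18) | (59<<12) | (51<<6) | 3
      = 0x0C0000 | 0x03B000 | 0x000CC0 | 0x000003
      = 0x0FBCC3
Bytes: (v>>16)&0xFF=0F, (v>>8)&0xFF=BC, v&0xFF=C3

Answer: 0x0FBCC3 0F BC C3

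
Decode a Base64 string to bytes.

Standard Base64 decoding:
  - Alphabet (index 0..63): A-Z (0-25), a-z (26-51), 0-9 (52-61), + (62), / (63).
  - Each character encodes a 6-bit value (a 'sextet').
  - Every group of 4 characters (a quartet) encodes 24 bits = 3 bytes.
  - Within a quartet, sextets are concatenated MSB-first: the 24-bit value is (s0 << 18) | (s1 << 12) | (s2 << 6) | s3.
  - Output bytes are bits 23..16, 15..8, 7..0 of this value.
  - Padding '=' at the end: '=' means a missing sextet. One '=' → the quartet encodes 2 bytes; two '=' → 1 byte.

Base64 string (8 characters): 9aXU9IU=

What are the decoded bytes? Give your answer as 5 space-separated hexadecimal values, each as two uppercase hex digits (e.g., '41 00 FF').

Answer: F5 A5 D4 F4 85

Derivation:
After char 0 ('9'=61): chars_in_quartet=1 acc=0x3D bytes_emitted=0
After char 1 ('a'=26): chars_in_quartet=2 acc=0xF5A bytes_emitted=0
After char 2 ('X'=23): chars_in_quartet=3 acc=0x3D697 bytes_emitted=0
After char 3 ('U'=20): chars_in_quartet=4 acc=0xF5A5D4 -> emit F5 A5 D4, reset; bytes_emitted=3
After char 4 ('9'=61): chars_in_quartet=1 acc=0x3D bytes_emitted=3
After char 5 ('I'=8): chars_in_quartet=2 acc=0xF48 bytes_emitted=3
After char 6 ('U'=20): chars_in_quartet=3 acc=0x3D214 bytes_emitted=3
Padding '=': partial quartet acc=0x3D214 -> emit F4 85; bytes_emitted=5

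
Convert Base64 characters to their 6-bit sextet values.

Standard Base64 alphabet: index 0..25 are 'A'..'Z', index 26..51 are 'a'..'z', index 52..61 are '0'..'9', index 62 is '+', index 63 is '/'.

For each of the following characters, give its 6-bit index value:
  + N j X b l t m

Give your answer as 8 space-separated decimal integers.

Answer: 62 13 35 23 27 37 45 38

Derivation:
'+': index 62
'N': A..Z range, ord('N') − ord('A') = 13
'j': a..z range, 26 + ord('j') − ord('a') = 35
'X': A..Z range, ord('X') − ord('A') = 23
'b': a..z range, 26 + ord('b') − ord('a') = 27
'l': a..z range, 26 + ord('l') − ord('a') = 37
't': a..z range, 26 + ord('t') − ord('a') = 45
'm': a..z range, 26 + ord('m') − ord('a') = 38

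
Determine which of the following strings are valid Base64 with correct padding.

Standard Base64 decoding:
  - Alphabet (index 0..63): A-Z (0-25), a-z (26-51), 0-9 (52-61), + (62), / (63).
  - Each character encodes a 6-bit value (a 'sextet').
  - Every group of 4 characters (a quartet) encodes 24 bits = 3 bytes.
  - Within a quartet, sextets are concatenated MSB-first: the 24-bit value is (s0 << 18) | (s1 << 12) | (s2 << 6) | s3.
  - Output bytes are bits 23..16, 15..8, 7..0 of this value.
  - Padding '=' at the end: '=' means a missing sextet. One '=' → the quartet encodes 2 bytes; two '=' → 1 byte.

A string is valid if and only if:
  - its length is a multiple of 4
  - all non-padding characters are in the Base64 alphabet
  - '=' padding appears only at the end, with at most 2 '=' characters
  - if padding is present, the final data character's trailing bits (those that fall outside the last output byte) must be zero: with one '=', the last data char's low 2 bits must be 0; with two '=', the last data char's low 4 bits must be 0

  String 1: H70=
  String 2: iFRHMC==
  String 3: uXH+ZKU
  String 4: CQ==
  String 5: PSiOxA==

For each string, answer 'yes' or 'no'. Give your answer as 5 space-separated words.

Answer: yes no no yes yes

Derivation:
String 1: 'H70=' → valid
String 2: 'iFRHMC==' → invalid (bad trailing bits)
String 3: 'uXH+ZKU' → invalid (len=7 not mult of 4)
String 4: 'CQ==' → valid
String 5: 'PSiOxA==' → valid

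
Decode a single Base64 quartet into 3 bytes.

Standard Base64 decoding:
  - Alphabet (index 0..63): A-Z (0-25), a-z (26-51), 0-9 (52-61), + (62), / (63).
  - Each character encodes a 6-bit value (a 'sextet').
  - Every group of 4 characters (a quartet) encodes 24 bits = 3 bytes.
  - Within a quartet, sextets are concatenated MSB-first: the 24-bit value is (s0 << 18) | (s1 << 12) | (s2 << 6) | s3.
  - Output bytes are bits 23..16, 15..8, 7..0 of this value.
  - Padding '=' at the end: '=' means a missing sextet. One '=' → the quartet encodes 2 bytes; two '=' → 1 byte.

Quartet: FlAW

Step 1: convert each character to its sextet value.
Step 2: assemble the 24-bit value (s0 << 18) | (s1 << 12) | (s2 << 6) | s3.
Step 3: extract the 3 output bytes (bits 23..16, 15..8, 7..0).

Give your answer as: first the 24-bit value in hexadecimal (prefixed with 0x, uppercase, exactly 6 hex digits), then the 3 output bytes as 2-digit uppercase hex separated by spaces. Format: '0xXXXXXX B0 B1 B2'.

Sextets: F=5, l=37, A=0, W=22
24-bit: (5<<18) | (37<<12) | (0<<6) | 22
      = 0x140000 | 0x025000 | 0x000000 | 0x000016
      = 0x165016
Bytes: (v>>16)&0xFF=16, (v>>8)&0xFF=50, v&0xFF=16

Answer: 0x165016 16 50 16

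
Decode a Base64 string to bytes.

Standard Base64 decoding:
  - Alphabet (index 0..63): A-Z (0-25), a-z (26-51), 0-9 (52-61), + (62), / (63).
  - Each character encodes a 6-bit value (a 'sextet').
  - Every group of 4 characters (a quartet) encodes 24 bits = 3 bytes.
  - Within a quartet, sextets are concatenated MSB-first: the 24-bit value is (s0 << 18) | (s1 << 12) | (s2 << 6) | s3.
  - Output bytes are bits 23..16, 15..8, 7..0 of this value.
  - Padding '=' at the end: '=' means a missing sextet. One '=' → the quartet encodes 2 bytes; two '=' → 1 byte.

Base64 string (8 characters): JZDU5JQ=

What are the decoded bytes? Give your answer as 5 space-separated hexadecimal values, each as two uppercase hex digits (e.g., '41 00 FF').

After char 0 ('J'=9): chars_in_quartet=1 acc=0x9 bytes_emitted=0
After char 1 ('Z'=25): chars_in_quartet=2 acc=0x259 bytes_emitted=0
After char 2 ('D'=3): chars_in_quartet=3 acc=0x9643 bytes_emitted=0
After char 3 ('U'=20): chars_in_quartet=4 acc=0x2590D4 -> emit 25 90 D4, reset; bytes_emitted=3
After char 4 ('5'=57): chars_in_quartet=1 acc=0x39 bytes_emitted=3
After char 5 ('J'=9): chars_in_quartet=2 acc=0xE49 bytes_emitted=3
After char 6 ('Q'=16): chars_in_quartet=3 acc=0x39250 bytes_emitted=3
Padding '=': partial quartet acc=0x39250 -> emit E4 94; bytes_emitted=5

Answer: 25 90 D4 E4 94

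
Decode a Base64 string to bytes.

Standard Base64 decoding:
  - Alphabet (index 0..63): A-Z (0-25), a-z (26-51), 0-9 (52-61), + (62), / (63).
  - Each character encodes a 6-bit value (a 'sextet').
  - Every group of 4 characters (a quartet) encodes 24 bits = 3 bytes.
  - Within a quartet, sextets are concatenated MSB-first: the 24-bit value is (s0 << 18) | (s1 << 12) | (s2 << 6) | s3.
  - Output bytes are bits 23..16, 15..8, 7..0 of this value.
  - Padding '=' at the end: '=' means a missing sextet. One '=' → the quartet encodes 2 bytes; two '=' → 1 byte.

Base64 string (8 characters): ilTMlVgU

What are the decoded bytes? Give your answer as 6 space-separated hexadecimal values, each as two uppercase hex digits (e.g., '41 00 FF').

Answer: 8A 54 CC 95 58 14

Derivation:
After char 0 ('i'=34): chars_in_quartet=1 acc=0x22 bytes_emitted=0
After char 1 ('l'=37): chars_in_quartet=2 acc=0x8A5 bytes_emitted=0
After char 2 ('T'=19): chars_in_quartet=3 acc=0x22953 bytes_emitted=0
After char 3 ('M'=12): chars_in_quartet=4 acc=0x8A54CC -> emit 8A 54 CC, reset; bytes_emitted=3
After char 4 ('l'=37): chars_in_quartet=1 acc=0x25 bytes_emitted=3
After char 5 ('V'=21): chars_in_quartet=2 acc=0x955 bytes_emitted=3
After char 6 ('g'=32): chars_in_quartet=3 acc=0x25560 bytes_emitted=3
After char 7 ('U'=20): chars_in_quartet=4 acc=0x955814 -> emit 95 58 14, reset; bytes_emitted=6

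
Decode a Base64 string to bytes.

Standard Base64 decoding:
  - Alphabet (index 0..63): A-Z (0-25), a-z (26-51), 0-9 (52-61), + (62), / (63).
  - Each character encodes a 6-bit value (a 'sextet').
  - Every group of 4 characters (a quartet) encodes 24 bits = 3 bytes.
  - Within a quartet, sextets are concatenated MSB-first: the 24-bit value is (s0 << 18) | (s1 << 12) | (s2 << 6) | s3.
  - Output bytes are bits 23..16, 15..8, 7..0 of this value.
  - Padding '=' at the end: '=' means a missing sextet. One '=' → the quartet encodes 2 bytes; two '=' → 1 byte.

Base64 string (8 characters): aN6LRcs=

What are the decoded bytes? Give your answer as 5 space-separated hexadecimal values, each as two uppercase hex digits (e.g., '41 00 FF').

Answer: 68 DE 8B 45 CB

Derivation:
After char 0 ('a'=26): chars_in_quartet=1 acc=0x1A bytes_emitted=0
After char 1 ('N'=13): chars_in_quartet=2 acc=0x68D bytes_emitted=0
After char 2 ('6'=58): chars_in_quartet=3 acc=0x1A37A bytes_emitted=0
After char 3 ('L'=11): chars_in_quartet=4 acc=0x68DE8B -> emit 68 DE 8B, reset; bytes_emitted=3
After char 4 ('R'=17): chars_in_quartet=1 acc=0x11 bytes_emitted=3
After char 5 ('c'=28): chars_in_quartet=2 acc=0x45C bytes_emitted=3
After char 6 ('s'=44): chars_in_quartet=3 acc=0x1172C bytes_emitted=3
Padding '=': partial quartet acc=0x1172C -> emit 45 CB; bytes_emitted=5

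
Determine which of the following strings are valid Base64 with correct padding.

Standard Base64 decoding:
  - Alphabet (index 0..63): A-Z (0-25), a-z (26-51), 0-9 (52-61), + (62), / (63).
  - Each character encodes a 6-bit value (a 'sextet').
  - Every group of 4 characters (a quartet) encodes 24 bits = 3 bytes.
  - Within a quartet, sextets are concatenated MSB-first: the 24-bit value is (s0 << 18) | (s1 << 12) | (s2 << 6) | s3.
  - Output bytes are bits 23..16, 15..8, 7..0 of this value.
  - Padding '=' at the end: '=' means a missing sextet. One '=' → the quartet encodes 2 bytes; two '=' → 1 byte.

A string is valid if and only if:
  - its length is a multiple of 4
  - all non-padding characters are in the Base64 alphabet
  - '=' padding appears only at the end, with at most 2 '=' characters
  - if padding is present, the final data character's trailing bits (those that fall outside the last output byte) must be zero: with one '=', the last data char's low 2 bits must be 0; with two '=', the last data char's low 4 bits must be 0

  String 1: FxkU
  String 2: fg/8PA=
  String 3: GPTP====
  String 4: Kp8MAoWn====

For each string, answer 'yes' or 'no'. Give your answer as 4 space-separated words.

String 1: 'FxkU' → valid
String 2: 'fg/8PA=' → invalid (len=7 not mult of 4)
String 3: 'GPTP====' → invalid (4 pad chars (max 2))
String 4: 'Kp8MAoWn====' → invalid (4 pad chars (max 2))

Answer: yes no no no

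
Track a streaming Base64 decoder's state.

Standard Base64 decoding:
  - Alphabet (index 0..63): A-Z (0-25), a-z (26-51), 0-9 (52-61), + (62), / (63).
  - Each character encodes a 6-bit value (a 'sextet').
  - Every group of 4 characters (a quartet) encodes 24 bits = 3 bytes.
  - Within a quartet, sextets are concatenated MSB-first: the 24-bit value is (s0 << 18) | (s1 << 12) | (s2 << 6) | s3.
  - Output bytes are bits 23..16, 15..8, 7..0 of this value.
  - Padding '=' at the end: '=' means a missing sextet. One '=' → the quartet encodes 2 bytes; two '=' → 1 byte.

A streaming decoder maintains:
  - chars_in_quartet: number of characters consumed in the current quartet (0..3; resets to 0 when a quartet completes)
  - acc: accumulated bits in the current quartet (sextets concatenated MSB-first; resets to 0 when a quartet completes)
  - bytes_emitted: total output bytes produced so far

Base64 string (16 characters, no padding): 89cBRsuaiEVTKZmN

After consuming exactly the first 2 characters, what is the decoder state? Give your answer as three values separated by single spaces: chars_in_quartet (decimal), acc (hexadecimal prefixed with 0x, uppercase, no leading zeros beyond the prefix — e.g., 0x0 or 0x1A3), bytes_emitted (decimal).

After char 0 ('8'=60): chars_in_quartet=1 acc=0x3C bytes_emitted=0
After char 1 ('9'=61): chars_in_quartet=2 acc=0xF3D bytes_emitted=0

Answer: 2 0xF3D 0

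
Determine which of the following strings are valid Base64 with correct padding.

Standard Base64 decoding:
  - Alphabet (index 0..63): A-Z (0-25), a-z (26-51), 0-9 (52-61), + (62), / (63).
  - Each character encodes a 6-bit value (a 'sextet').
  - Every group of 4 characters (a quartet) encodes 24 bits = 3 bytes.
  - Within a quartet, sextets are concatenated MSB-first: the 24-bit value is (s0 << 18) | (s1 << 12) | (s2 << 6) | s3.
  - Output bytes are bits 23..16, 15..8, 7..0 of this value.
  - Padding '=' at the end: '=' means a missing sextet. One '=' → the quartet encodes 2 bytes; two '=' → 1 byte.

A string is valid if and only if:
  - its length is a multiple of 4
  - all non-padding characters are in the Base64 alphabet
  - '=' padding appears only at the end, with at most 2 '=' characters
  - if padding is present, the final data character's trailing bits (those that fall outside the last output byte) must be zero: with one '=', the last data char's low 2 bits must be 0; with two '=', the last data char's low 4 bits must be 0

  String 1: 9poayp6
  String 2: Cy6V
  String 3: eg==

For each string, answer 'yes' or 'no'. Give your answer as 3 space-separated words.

Answer: no yes yes

Derivation:
String 1: '9poayp6' → invalid (len=7 not mult of 4)
String 2: 'Cy6V' → valid
String 3: 'eg==' → valid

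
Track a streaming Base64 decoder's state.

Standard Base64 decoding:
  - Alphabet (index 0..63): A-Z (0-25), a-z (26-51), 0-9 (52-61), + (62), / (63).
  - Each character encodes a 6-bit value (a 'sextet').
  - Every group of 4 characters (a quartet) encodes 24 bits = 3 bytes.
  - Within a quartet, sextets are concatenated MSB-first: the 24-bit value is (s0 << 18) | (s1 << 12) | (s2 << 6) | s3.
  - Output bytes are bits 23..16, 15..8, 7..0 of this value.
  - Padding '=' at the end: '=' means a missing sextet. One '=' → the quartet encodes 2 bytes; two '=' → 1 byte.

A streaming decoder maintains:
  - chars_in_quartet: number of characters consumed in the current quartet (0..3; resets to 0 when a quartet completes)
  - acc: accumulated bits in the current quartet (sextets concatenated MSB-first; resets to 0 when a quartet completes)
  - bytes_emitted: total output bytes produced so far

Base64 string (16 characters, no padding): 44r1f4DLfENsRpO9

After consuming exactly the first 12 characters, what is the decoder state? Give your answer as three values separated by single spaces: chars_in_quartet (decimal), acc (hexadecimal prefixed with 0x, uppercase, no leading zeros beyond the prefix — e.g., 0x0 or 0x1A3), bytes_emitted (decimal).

After char 0 ('4'=56): chars_in_quartet=1 acc=0x38 bytes_emitted=0
After char 1 ('4'=56): chars_in_quartet=2 acc=0xE38 bytes_emitted=0
After char 2 ('r'=43): chars_in_quartet=3 acc=0x38E2B bytes_emitted=0
After char 3 ('1'=53): chars_in_quartet=4 acc=0xE38AF5 -> emit E3 8A F5, reset; bytes_emitted=3
After char 4 ('f'=31): chars_in_quartet=1 acc=0x1F bytes_emitted=3
After char 5 ('4'=56): chars_in_quartet=2 acc=0x7F8 bytes_emitted=3
After char 6 ('D'=3): chars_in_quartet=3 acc=0x1FE03 bytes_emitted=3
After char 7 ('L'=11): chars_in_quartet=4 acc=0x7F80CB -> emit 7F 80 CB, reset; bytes_emitted=6
After char 8 ('f'=31): chars_in_quartet=1 acc=0x1F bytes_emitted=6
After char 9 ('E'=4): chars_in_quartet=2 acc=0x7C4 bytes_emitted=6
After char 10 ('N'=13): chars_in_quartet=3 acc=0x1F10D bytes_emitted=6
After char 11 ('s'=44): chars_in_quartet=4 acc=0x7C436C -> emit 7C 43 6C, reset; bytes_emitted=9

Answer: 0 0x0 9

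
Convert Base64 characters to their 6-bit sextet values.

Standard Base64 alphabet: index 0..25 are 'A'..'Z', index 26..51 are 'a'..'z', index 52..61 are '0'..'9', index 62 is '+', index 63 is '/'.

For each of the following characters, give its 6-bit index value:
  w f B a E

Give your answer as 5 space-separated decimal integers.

Answer: 48 31 1 26 4

Derivation:
'w': a..z range, 26 + ord('w') − ord('a') = 48
'f': a..z range, 26 + ord('f') − ord('a') = 31
'B': A..Z range, ord('B') − ord('A') = 1
'a': a..z range, 26 + ord('a') − ord('a') = 26
'E': A..Z range, ord('E') − ord('A') = 4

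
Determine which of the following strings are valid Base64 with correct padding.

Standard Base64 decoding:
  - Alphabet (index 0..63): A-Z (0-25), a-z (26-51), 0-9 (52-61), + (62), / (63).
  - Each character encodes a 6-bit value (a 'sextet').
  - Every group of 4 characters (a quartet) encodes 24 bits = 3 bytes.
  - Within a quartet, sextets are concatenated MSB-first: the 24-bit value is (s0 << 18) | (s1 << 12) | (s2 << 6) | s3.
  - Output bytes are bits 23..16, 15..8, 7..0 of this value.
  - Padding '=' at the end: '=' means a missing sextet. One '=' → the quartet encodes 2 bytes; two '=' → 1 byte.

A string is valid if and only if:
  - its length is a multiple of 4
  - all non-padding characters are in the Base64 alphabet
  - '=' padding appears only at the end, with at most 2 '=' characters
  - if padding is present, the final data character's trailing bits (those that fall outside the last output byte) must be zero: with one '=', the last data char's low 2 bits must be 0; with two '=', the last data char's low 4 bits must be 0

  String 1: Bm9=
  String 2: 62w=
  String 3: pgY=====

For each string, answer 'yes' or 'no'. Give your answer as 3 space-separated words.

String 1: 'Bm9=' → invalid (bad trailing bits)
String 2: '62w=' → valid
String 3: 'pgY=====' → invalid (5 pad chars (max 2))

Answer: no yes no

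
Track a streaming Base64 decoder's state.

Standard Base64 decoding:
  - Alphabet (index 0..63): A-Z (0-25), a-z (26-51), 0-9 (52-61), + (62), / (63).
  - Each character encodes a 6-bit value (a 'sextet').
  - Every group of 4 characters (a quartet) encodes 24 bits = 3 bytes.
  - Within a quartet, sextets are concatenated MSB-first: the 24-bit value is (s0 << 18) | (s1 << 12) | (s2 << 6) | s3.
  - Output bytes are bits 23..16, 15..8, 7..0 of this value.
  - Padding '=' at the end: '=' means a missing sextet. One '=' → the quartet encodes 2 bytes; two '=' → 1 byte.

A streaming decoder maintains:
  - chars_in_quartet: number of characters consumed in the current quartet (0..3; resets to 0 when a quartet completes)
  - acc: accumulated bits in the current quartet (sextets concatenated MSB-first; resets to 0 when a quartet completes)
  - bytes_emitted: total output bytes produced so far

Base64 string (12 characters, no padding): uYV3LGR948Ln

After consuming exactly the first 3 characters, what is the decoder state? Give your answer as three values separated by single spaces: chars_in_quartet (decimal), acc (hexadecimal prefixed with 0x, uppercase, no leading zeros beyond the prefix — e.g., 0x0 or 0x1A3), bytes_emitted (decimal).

After char 0 ('u'=46): chars_in_quartet=1 acc=0x2E bytes_emitted=0
After char 1 ('Y'=24): chars_in_quartet=2 acc=0xB98 bytes_emitted=0
After char 2 ('V'=21): chars_in_quartet=3 acc=0x2E615 bytes_emitted=0

Answer: 3 0x2E615 0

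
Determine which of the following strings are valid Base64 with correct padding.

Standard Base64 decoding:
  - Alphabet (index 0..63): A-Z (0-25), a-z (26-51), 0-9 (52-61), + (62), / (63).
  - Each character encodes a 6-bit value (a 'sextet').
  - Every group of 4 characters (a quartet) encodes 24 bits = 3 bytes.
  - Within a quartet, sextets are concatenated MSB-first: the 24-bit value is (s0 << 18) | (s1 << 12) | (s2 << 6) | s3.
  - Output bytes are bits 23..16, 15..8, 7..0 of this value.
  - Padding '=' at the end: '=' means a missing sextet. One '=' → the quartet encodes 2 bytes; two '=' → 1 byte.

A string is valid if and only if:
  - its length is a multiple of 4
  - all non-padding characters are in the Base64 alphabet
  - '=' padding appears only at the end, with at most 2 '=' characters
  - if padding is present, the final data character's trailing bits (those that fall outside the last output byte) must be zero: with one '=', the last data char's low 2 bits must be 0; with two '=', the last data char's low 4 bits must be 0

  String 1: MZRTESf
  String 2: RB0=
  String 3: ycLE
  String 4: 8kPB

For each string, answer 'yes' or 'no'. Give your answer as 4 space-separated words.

String 1: 'MZRTESf' → invalid (len=7 not mult of 4)
String 2: 'RB0=' → valid
String 3: 'ycLE' → valid
String 4: '8kPB' → valid

Answer: no yes yes yes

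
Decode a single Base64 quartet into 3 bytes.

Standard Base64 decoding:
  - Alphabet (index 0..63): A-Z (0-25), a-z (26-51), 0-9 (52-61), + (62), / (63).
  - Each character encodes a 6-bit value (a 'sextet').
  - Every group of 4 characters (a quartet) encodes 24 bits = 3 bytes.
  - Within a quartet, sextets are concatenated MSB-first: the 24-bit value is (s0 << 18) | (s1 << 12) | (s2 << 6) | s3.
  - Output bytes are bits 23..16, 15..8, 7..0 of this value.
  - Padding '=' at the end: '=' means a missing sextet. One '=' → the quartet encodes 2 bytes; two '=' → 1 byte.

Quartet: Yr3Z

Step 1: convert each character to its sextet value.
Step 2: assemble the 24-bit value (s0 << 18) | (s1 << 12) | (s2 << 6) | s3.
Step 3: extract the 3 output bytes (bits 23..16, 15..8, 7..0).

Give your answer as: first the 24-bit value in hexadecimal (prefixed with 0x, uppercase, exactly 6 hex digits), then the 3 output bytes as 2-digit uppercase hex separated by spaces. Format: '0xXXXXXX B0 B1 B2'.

Sextets: Y=24, r=43, 3=55, Z=25
24-bit: (24<<18) | (43<<12) | (55<<6) | 25
      = 0x600000 | 0x02B000 | 0x000DC0 | 0x000019
      = 0x62BDD9
Bytes: (v>>16)&0xFF=62, (v>>8)&0xFF=BD, v&0xFF=D9

Answer: 0x62BDD9 62 BD D9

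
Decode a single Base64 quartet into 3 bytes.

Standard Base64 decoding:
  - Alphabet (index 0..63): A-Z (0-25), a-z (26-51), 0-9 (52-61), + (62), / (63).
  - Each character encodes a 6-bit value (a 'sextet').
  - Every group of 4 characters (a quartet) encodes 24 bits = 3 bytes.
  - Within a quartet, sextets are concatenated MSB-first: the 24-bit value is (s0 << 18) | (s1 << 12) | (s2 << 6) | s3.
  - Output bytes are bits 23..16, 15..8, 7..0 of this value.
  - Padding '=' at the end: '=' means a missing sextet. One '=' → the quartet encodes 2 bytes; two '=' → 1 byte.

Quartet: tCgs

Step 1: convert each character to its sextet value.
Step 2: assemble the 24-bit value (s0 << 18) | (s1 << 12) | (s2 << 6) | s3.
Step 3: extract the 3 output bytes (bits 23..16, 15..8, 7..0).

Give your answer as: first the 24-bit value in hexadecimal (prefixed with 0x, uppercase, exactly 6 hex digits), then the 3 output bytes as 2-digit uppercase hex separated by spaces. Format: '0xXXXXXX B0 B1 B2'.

Answer: 0xB4282C B4 28 2C

Derivation:
Sextets: t=45, C=2, g=32, s=44
24-bit: (45<<18) | (2<<12) | (32<<6) | 44
      = 0xB40000 | 0x002000 | 0x000800 | 0x00002C
      = 0xB4282C
Bytes: (v>>16)&0xFF=B4, (v>>8)&0xFF=28, v&0xFF=2C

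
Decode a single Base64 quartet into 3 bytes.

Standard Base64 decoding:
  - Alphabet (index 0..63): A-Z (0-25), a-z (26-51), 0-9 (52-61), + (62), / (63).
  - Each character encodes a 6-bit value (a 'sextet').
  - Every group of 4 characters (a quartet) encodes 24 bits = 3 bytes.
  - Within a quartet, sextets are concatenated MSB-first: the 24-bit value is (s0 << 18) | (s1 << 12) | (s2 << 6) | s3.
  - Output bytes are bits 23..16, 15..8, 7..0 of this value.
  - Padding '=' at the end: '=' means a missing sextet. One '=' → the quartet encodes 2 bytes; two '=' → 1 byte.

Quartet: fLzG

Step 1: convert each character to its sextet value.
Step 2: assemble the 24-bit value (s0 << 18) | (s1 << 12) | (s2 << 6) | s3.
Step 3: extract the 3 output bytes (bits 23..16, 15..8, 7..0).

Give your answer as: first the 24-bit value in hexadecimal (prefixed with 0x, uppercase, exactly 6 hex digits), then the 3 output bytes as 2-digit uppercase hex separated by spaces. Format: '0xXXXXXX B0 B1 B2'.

Sextets: f=31, L=11, z=51, G=6
24-bit: (31<<18) | (11<<12) | (51<<6) | 6
      = 0x7C0000 | 0x00B000 | 0x000CC0 | 0x000006
      = 0x7CBCC6
Bytes: (v>>16)&0xFF=7C, (v>>8)&0xFF=BC, v&0xFF=C6

Answer: 0x7CBCC6 7C BC C6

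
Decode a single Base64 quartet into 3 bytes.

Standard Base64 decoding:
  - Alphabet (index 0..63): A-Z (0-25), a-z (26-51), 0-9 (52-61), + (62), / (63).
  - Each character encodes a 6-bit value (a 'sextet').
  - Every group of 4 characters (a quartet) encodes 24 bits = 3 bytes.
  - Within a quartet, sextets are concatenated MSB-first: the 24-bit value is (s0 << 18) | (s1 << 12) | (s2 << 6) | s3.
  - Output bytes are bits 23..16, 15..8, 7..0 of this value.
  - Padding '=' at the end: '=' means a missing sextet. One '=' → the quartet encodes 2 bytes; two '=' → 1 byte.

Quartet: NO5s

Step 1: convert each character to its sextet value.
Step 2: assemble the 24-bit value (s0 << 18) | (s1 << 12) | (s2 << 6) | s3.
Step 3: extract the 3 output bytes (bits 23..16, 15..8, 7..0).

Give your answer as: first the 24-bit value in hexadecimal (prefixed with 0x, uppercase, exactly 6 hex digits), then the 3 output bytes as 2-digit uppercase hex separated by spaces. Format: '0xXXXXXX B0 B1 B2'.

Answer: 0x34EE6C 34 EE 6C

Derivation:
Sextets: N=13, O=14, 5=57, s=44
24-bit: (13<<18) | (14<<12) | (57<<6) | 44
      = 0x340000 | 0x00E000 | 0x000E40 | 0x00002C
      = 0x34EE6C
Bytes: (v>>16)&0xFF=34, (v>>8)&0xFF=EE, v&0xFF=6C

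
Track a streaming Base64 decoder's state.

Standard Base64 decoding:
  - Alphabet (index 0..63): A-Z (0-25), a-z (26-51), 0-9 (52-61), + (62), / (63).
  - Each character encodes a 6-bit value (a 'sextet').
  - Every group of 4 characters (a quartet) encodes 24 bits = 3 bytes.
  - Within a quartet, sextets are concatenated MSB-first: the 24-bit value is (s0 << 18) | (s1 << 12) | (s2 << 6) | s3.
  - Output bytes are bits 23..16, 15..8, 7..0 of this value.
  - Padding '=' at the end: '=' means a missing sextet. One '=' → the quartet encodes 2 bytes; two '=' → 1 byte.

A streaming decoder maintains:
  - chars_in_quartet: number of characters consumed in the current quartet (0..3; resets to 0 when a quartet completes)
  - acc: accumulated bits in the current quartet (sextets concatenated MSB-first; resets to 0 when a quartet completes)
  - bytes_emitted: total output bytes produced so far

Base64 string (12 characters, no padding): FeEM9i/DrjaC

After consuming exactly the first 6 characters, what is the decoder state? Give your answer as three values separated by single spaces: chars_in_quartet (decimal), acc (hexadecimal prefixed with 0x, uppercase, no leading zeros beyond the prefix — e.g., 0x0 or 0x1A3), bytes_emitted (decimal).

After char 0 ('F'=5): chars_in_quartet=1 acc=0x5 bytes_emitted=0
After char 1 ('e'=30): chars_in_quartet=2 acc=0x15E bytes_emitted=0
After char 2 ('E'=4): chars_in_quartet=3 acc=0x5784 bytes_emitted=0
After char 3 ('M'=12): chars_in_quartet=4 acc=0x15E10C -> emit 15 E1 0C, reset; bytes_emitted=3
After char 4 ('9'=61): chars_in_quartet=1 acc=0x3D bytes_emitted=3
After char 5 ('i'=34): chars_in_quartet=2 acc=0xF62 bytes_emitted=3

Answer: 2 0xF62 3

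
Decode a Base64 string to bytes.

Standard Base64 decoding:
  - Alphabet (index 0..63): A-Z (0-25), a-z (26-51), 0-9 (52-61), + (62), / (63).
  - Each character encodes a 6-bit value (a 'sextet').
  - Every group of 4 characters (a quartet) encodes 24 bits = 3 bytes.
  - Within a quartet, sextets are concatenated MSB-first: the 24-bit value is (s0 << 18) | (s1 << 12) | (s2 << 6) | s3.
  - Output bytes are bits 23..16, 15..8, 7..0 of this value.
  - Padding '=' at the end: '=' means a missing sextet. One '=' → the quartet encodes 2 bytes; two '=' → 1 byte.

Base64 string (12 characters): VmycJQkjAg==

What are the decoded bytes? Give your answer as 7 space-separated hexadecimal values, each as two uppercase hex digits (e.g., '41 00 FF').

Answer: 56 6C 9C 25 09 23 02

Derivation:
After char 0 ('V'=21): chars_in_quartet=1 acc=0x15 bytes_emitted=0
After char 1 ('m'=38): chars_in_quartet=2 acc=0x566 bytes_emitted=0
After char 2 ('y'=50): chars_in_quartet=3 acc=0x159B2 bytes_emitted=0
After char 3 ('c'=28): chars_in_quartet=4 acc=0x566C9C -> emit 56 6C 9C, reset; bytes_emitted=3
After char 4 ('J'=9): chars_in_quartet=1 acc=0x9 bytes_emitted=3
After char 5 ('Q'=16): chars_in_quartet=2 acc=0x250 bytes_emitted=3
After char 6 ('k'=36): chars_in_quartet=3 acc=0x9424 bytes_emitted=3
After char 7 ('j'=35): chars_in_quartet=4 acc=0x250923 -> emit 25 09 23, reset; bytes_emitted=6
After char 8 ('A'=0): chars_in_quartet=1 acc=0x0 bytes_emitted=6
After char 9 ('g'=32): chars_in_quartet=2 acc=0x20 bytes_emitted=6
Padding '==': partial quartet acc=0x20 -> emit 02; bytes_emitted=7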